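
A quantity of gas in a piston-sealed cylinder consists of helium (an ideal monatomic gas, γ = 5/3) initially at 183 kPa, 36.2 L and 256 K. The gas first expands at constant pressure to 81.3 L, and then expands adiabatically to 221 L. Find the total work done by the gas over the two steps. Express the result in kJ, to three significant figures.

W_total ≈ 19.1 kJ

Step 1 (isobaric): W = PΔV = (183 kPa)(81.3 − 36.2 L) = 8253 J.
After step 1: P = 183 kPa, V = 81.3 L, T = 574.9 K.
Step 2 (adiabatic): W = (P₁V₁ − P₂V₂)/(γ−1) = (14878 − 7638)/0.667 = 10859 J.
W_total = 8253 + 10859 = 19112 J.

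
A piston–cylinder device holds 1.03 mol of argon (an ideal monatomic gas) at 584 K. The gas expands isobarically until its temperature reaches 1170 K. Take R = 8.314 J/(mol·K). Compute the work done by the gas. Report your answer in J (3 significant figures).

Isobaric: W = P ΔV = nR ΔT.
W = (1.03)(8.314)(1170 − 584) = 5018 J.

W ≈ 5020 J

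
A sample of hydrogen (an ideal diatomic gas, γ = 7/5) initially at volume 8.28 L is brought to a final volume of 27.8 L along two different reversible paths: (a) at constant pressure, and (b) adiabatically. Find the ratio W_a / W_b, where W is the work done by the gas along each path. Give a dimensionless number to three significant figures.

Path (a) isobaric: W = P₁(V₂ − V₁) → W_a/(P₁V₁) = 2.357.
Path (b) adiabatic: W = P₁V₁(1 − (V₁/V₂)^(γ−1))/(γ−1) → W_b/(P₁V₁) = 0.96.
W_a / W_b = 2.357 / 0.96 = 2.456.

W_a / W_b ≈ 2.46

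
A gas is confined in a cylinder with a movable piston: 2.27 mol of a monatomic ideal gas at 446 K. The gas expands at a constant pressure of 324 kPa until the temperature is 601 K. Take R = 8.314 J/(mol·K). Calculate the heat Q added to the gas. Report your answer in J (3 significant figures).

Isobaric: W = nRΔT = (2.27)(8.314)(155) = 2925 J.
ΔU = nCᵥΔT with Cᵥ = 3R/2: ΔU = (2.27)(12.47)(155) = 4388 J.
Q = ΔU + W = 4388 + 2925 = 7313 J.

Q ≈ 7310 J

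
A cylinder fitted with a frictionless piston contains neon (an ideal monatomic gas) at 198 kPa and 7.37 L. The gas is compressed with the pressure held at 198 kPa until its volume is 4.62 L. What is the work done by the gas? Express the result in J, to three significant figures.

W ≈ -544 J

Isobaric: W = P ΔV.
W = (198 kPa)(4.62 − 7.37 L) = (198)(-2.75) = -544.5 J.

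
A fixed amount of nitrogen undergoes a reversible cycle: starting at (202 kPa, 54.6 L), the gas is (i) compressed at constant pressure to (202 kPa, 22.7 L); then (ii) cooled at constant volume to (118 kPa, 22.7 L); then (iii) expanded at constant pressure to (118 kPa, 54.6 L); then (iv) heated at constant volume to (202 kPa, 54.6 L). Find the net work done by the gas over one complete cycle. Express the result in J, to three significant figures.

Constant-volume legs do no work.
W(i) = (202)(22.7 − 54.6) = -6444 J; W(iii) = (118)(54.6 − 22.7) = 3764 J.
W_net = -6444 + 3764 = -2680 J (the counter-clockwise enclosed area).

W_net ≈ -2680 J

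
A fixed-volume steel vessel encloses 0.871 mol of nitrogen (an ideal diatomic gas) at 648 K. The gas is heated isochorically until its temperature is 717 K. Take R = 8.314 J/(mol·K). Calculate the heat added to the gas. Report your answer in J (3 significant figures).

Q ≈ 1250 J

Constant volume ⇒ W = 0, so Q = ΔU = nCᵥΔT with Cᵥ = 5R/2 = 20.79 J/(mol·K).
ΔU = (0.871)(20.79)(717 − 648) = 1249 J.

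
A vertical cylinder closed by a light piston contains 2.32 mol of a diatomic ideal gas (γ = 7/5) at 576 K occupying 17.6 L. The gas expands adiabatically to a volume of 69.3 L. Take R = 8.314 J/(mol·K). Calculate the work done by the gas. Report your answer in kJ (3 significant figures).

Adiabatic: TV^(γ−1) = const with γ = 7/5.
T₂ = T₁ (V₁/V₂)^(γ−1) = 576 × (17.6/69.3)^0.4 = 576 × 0.578 = 332.9 K.
W_by = nCᵥ(T₁ − T₂) = (2.32)(20.79)(576 − 332.9) = 11722 J.

W ≈ 11.7 kJ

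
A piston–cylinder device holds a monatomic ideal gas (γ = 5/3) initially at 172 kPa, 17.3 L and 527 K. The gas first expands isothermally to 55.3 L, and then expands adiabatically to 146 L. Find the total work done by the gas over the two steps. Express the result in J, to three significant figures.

W_total ≈ 5580 J

Step 1 (isothermal): W = P₁V₁ ln(V₂/V₁) = (2976) ln(55.3/17.3) = 3458 J.
After step 1: P = 53.81 kPa, V = 55.3 L, T = 527 K.
Step 2 (adiabatic): W = (P₁V₁ − P₂V₂)/(γ−1) = (2976 − 1558)/0.667 = 2127 J.
W_total = 3458 + 2127 = 5585 J.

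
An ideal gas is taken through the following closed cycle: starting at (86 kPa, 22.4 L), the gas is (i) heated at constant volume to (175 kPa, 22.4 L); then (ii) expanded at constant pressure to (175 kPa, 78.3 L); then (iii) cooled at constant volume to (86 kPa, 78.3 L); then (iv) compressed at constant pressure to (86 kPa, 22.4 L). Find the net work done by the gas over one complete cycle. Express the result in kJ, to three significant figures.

W_net ≈ 4.98 kJ

Constant-volume legs do no work.
W(ii) = (175)(78.3 − 22.4) = 9782 J; W(iv) = (86)(22.4 − 78.3) = -4807 J.
W_net = 9782 − 4807 = 4975 J (the clockwise enclosed area).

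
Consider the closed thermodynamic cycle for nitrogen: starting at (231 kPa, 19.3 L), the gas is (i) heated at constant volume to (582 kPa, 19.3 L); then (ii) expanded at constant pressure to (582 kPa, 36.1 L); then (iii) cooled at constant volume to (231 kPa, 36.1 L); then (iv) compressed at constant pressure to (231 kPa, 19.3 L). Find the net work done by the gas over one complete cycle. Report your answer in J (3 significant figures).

Constant-volume legs do no work.
W(ii) = (582)(36.1 − 19.3) = 9778 J; W(iv) = (231)(19.3 − 36.1) = -3881 J.
W_net = 9778 − 3881 = 5897 J (the clockwise enclosed area).

W_net ≈ 5900 J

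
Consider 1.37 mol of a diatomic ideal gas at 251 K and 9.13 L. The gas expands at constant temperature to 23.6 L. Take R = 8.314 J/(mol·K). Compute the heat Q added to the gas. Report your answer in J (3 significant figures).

Q ≈ 2720 J

Isothermal ⇒ ΔU = 0, so Q = W = nRT ln(V₂/V₁).
Q = (1.37)(8.314)(251) ln(23.6/9.13) = 2859 × 0.9497 = 2715 J.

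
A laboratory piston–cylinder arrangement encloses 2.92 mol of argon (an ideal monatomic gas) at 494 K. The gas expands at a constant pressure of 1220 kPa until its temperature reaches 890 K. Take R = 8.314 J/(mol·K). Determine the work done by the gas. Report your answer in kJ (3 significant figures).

W ≈ 9.61 kJ

Isobaric: W = P ΔV = nR ΔT.
W = (2.92)(8.314)(890 − 494) = 9614 J.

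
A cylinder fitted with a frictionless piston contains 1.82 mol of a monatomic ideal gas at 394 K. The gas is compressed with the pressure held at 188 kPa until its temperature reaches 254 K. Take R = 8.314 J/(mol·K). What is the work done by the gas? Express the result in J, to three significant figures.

W ≈ -2120 J

Isobaric: W = P ΔV = nR ΔT.
W = (1.82)(8.314)(254 − 394) = -2118 J.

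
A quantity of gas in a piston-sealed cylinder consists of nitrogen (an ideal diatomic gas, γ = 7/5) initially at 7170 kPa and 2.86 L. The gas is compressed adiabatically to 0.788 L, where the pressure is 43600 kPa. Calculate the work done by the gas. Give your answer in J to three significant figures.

W ≈ -34600 J

Adiabatic: W = (P₁V₁ − P₂V₂)/(γ − 1) with γ = 7/5.
P₁V₁ = 20506 J, P₂V₂ = 34357 J.
W = (20506 − 34357) / 0.4 = -34627 J.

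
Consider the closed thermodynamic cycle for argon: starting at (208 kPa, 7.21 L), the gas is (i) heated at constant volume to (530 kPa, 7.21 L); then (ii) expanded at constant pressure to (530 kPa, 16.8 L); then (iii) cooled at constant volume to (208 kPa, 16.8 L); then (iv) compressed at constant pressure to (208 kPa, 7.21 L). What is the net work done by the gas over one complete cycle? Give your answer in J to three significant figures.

Constant-volume legs do no work.
W(ii) = (530)(16.8 − 7.21) = 5083 J; W(iv) = (208)(7.21 − 16.8) = -1995 J.
W_net = 5083 − 1995 = 3088 J (the clockwise enclosed area).

W_net ≈ 3090 J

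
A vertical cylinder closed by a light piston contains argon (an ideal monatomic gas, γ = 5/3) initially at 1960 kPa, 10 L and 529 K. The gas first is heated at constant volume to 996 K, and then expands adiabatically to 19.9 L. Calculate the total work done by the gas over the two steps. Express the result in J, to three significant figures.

W_total ≈ 20400 J

Step 1 (isochoric): W = 0 (constant volume).
After step 1: P = 3690 kPa (V unchanged).
Step 2 (adiabatic): W = (P₁V₁ − P₂V₂)/(γ−1) = (36903 − 23325)/0.667 = 20367 J.
W_total = 0 + 20367 = 20367 J.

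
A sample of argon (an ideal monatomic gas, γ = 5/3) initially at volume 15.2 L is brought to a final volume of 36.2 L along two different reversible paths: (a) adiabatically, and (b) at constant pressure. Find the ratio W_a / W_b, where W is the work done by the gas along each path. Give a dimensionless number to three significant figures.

W_a / W_b ≈ 0.477

Path (a) adiabatic: W = P₁V₁(1 − (V₁/V₂)^(γ−1))/(γ−1) → W_a/(P₁V₁) = 0.6589.
Path (b) isobaric: W = P₁(V₂ − V₁) → W_b/(P₁V₁) = 1.382.
W_a / W_b = 0.6589 / 1.382 = 0.4769.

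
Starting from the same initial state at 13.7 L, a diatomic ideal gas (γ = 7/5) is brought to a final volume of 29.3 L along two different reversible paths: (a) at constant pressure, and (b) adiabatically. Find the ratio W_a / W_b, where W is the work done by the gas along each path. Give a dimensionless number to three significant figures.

Path (a) isobaric: W = P₁(V₂ − V₁) → W_a/(P₁V₁) = 1.139.
Path (b) adiabatic: W = P₁V₁(1 − (V₁/V₂)^(γ−1))/(γ−1) → W_b/(P₁V₁) = 0.6555.
W_a / W_b = 1.139 / 0.6555 = 1.737.

W_a / W_b ≈ 1.74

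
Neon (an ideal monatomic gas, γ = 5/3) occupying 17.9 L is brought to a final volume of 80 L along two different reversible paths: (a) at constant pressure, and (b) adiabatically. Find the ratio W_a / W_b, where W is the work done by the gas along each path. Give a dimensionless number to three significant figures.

W_a / W_b ≈ 3.66

Path (a) isobaric: W = P₁(V₂ − V₁) → W_a/(P₁V₁) = 3.469.
Path (b) adiabatic: W = P₁V₁(1 − (V₁/V₂)^(γ−1))/(γ−1) → W_b/(P₁V₁) = 0.9472.
W_a / W_b = 3.469 / 0.9472 = 3.663.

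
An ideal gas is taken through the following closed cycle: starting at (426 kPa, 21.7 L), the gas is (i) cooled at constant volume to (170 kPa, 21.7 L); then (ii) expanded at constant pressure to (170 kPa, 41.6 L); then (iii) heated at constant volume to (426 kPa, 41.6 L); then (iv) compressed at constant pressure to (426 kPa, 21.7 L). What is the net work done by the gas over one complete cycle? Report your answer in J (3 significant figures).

Constant-volume legs do no work.
W(ii) = (170)(41.6 − 21.7) = 3383 J; W(iv) = (426)(21.7 − 41.6) = -8477 J.
W_net = 3383 − 8477 = -5094 J (the counter-clockwise enclosed area).

W_net ≈ -5090 J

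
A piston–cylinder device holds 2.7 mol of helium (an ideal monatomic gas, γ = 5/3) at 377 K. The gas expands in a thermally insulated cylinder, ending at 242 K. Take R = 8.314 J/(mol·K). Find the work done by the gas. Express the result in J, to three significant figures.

W ≈ 4550 J

Adiabatic ⇒ Q = 0, so W_by = −ΔU = nCᵥ(T₁ − T₂).
Cᵥ = 3R/2 = 12.47 J/(mol·K).
W = (2.7)(12.47)(377 − 242) = 4546 J.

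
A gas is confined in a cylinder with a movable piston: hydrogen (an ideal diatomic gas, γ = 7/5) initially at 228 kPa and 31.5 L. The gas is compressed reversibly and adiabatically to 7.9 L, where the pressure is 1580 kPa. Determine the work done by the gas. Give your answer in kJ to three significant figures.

W ≈ -13.3 kJ

Adiabatic: W = (P₁V₁ − P₂V₂)/(γ − 1) with γ = 7/5.
P₁V₁ = 7182 J, P₂V₂ = 12482 J.
W = (7182 − 12482) / 0.4 = -13250 J.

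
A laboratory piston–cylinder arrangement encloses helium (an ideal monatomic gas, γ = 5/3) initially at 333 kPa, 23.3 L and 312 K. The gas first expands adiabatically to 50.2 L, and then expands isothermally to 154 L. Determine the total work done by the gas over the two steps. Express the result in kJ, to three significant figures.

Step 1 (adiabatic): W = (P₁V₁ − P₂V₂)/(γ−1) = (7759 − 4651)/0.667 = 4661 J.
After step 1: P = 92.65 kPa, V = 50.2 L, T = 187 K.
Step 2 (isothermal): W = P₁V₁ ln(V₂/V₁) = (4651) ln(154/50.2) = 5214 J.
W_total = 4661 + 5214 = 9875 J.

W_total ≈ 9.88 kJ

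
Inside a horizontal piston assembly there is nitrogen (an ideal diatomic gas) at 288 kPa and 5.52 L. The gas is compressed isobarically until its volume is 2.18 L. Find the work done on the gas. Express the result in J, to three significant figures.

W ≈ 962 J

Isobaric: W = P ΔV.
W = (288 kPa)(2.18 − 5.52 L) = (288)(-3.34) = -961.9 J.
Work on gas = −W_by = 961.9 J.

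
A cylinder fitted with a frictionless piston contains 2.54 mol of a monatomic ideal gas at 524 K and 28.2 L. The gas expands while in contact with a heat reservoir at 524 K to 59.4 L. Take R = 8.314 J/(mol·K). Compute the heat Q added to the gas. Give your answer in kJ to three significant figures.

Isothermal ⇒ ΔU = 0, so Q = W = nRT ln(V₂/V₁).
Q = (2.54)(8.314)(524) ln(59.4/28.2) = 11066 × 0.745 = 8244 J.

Q ≈ 8.24 kJ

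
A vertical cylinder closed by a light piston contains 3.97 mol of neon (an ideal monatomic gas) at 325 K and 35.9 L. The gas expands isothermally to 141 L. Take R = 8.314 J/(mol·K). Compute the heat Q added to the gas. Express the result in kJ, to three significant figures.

Isothermal ⇒ ΔU = 0, so Q = W = nRT ln(V₂/V₁).
Q = (3.97)(8.314)(325) ln(141/35.9) = 10727 × 1.368 = 14675 J.

Q ≈ 14.7 kJ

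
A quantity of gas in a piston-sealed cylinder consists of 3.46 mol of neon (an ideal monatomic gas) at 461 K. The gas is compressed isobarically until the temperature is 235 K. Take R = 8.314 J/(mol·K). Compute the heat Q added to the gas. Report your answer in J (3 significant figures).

Q ≈ -16300 J

Isobaric: W = nRΔT = (3.46)(8.314)(-226) = -6501 J.
ΔU = nCᵥΔT with Cᵥ = 3R/2: ΔU = (3.46)(12.47)(-226) = -9752 J.
Q = ΔU + W = -9752 − 6501 = -16253 J.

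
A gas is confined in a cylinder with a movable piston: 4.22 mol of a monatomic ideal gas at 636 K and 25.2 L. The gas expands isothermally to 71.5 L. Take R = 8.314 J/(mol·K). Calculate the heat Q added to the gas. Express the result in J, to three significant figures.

Q ≈ 23300 J

Isothermal ⇒ ΔU = 0, so Q = W = nRT ln(V₂/V₁).
Q = (4.22)(8.314)(636) ln(71.5/25.2) = 22314 × 1.043 = 23270 J.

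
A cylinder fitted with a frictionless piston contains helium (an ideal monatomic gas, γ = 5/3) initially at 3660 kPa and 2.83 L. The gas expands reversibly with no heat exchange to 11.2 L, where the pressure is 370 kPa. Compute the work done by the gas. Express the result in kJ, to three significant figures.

Adiabatic: W = (P₁V₁ − P₂V₂)/(γ − 1) with γ = 5/3.
P₁V₁ = 10358 J, P₂V₂ = 4144 J.
W = (10358 − 4144) / 0.6667 = 9321 J.

W ≈ 9.32 kJ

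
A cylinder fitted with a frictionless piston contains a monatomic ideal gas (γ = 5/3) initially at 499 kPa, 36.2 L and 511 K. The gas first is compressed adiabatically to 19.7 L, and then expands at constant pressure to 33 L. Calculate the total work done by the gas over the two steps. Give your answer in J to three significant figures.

W_total ≈ 4740 J

Step 1 (adiabatic): W = (P₁V₁ − P₂V₂)/(γ−1) = (18064 − 27100)/0.667 = -13554 J.
After step 1: P = 1376 kPa, V = 19.7 L, T = 766.6 K.
Step 2 (isobaric): W = PΔV = (1376 kPa)(33 − 19.7 L) = 18296 J.
W_total = -13554 + 18296 = 4742 J.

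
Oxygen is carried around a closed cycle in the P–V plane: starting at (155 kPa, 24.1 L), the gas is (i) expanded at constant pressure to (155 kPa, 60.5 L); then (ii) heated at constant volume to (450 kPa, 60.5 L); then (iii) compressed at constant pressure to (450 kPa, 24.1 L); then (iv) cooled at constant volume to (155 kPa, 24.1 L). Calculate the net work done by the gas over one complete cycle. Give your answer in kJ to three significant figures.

W_net ≈ -10.7 kJ

Constant-volume legs do no work.
W(i) = (155)(60.5 − 24.1) = 5642 J; W(iii) = (450)(24.1 − 60.5) = -16380 J.
W_net = 5642 − 16380 = -10738 J (the counter-clockwise enclosed area).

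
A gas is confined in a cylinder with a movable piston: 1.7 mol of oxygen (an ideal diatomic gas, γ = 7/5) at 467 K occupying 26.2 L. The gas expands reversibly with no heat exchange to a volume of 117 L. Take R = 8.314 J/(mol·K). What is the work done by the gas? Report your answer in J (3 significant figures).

Adiabatic: TV^(γ−1) = const with γ = 7/5.
T₂ = T₁ (V₁/V₂)^(γ−1) = 467 × (26.2/117)^0.4 = 467 × 0.5496 = 256.7 K.
W_by = nCᵥ(T₁ − T₂) = (1.7)(20.79)(467 − 256.7) = 7432 J.

W ≈ 7430 J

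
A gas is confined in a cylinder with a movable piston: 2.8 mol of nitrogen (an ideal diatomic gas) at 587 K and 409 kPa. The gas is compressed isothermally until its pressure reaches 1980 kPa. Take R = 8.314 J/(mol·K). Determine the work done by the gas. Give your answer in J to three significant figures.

Isothermal process: W = nRT ln(V₂/V₁) = nRT ln(P₁/P₂).
W = (2.8)(8.314)(587) × ln(409/1980)
  = 13665 × ln(0.2066) = 13665 × -1.577
W_by_gas = -21551 J.

W ≈ -21600 J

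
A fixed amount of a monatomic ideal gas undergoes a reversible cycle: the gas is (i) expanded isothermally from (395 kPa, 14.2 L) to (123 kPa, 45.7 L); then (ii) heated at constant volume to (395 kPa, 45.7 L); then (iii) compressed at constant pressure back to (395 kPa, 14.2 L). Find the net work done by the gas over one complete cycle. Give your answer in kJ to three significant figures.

Leg (i): W = PᵢVᵢ ln(V_f/Vᵢ) = (5609) ln(45.7/14.2) = 6556 J.
Leg (ii): W = 0.
Leg (iii): W = PΔV = (395)(14.2 − 45.7) = -12443 J.
W_net = 6556 − 12443 = -5886 J.

W_net ≈ -5.89 kJ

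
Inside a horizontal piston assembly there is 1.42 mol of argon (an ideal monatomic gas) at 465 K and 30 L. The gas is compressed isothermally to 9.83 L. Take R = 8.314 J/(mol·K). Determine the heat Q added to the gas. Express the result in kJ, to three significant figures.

Isothermal ⇒ ΔU = 0, so Q = W = nRT ln(V₂/V₁).
Q = (1.42)(8.314)(465) ln(9.83/30) = 5490 × -1.116 = -6125 J.

Q ≈ -6.13 kJ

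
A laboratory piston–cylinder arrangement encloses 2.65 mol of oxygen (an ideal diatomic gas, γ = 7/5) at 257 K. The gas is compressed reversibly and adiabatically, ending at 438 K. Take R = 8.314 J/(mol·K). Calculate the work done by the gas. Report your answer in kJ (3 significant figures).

W ≈ -9.97 kJ

Adiabatic ⇒ Q = 0, so W_by = −ΔU = nCᵥ(T₁ − T₂).
Cᵥ = 5R/2 = 20.79 J/(mol·K).
W = (2.65)(20.79)(257 − 438) = -9970 J.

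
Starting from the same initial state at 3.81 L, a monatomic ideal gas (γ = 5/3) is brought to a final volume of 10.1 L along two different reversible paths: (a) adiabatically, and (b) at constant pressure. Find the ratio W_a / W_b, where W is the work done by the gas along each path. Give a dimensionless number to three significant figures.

Path (a) adiabatic: W = P₁V₁(1 − (V₁/V₂)^(γ−1))/(γ−1) → W_a/(P₁V₁) = 0.7169.
Path (b) isobaric: W = P₁(V₂ − V₁) → W_b/(P₁V₁) = 1.651.
W_a / W_b = 0.7169 / 1.651 = 0.4342.

W_a / W_b ≈ 0.434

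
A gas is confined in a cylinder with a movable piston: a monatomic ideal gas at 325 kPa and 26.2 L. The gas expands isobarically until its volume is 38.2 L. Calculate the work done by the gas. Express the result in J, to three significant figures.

Isobaric: W = P ΔV.
W = (325 kPa)(38.2 − 26.2 L) = (325)(12) = 3900 J.

W ≈ 3900 J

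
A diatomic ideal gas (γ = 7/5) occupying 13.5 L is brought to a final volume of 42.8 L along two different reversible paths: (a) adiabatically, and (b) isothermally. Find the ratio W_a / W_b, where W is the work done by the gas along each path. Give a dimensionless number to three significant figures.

W_a / W_b ≈ 0.801

Path (a) adiabatic: W = P₁V₁(1 − (V₁/V₂)^(γ−1))/(γ−1) → W_a/(P₁V₁) = 0.9242.
Path (b) isothermal: W = P₁V₁ ln(V₂/V₁) → W_b/(P₁V₁) = 1.154.
W_a / W_b = 0.9242 / 1.154 = 0.801.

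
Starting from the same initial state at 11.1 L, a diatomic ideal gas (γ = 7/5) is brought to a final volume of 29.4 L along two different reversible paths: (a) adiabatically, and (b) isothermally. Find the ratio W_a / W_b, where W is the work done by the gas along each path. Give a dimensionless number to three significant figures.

Path (a) adiabatic: W = P₁V₁(1 − (V₁/V₂)^(γ−1))/(γ−1) → W_a/(P₁V₁) = 0.8067.
Path (b) isothermal: W = P₁V₁ ln(V₂/V₁) → W_b/(P₁V₁) = 0.974.
W_a / W_b = 0.8067 / 0.974 = 0.8282.

W_a / W_b ≈ 0.828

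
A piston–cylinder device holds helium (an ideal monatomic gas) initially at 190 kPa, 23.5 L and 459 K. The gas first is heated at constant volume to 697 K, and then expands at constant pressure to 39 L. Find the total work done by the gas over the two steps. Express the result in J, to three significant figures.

W_total ≈ 4470 J

Step 1 (isochoric): W = 0 (constant volume).
After step 1: P = 288.5 kPa (V unchanged).
Step 2 (isobaric): W = PΔV = (288.5 kPa)(39 − 23.5 L) = 4472 J.
W_total = 0 + 4472 = 4472 J.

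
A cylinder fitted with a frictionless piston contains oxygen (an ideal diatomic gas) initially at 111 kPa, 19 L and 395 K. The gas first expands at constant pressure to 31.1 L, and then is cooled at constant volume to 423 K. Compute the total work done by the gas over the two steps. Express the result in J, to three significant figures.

W_total ≈ 1340 J

Step 1 (isobaric): W = PΔV = (111 kPa)(31.1 − 19 L) = 1343 J.
Step 2 (isochoric): W = 0 (constant volume).
W_total = 1343 + 0 = 1343 J.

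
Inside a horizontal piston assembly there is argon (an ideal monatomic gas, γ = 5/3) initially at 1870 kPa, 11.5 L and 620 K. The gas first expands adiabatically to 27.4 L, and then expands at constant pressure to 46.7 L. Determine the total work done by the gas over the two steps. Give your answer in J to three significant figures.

Step 1 (adiabatic): W = (P₁V₁ − P₂V₂)/(γ−1) = (21505 − 12055)/0.667 = 14175 J.
After step 1: P = 440 kPa, V = 27.4 L, T = 347.6 K.
Step 2 (isobaric): W = PΔV = (440 kPa)(46.7 − 27.4 L) = 8491 J.
W_total = 14175 + 8491 = 22666 J.

W_total ≈ 22700 J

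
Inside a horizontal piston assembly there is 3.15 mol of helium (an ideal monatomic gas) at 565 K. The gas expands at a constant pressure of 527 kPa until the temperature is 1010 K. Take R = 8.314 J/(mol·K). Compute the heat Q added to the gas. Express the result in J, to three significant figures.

Isobaric: W = nRΔT = (3.15)(8.314)(445) = 11654 J.
ΔU = nCᵥΔT with Cᵥ = 3R/2: ΔU = (3.15)(12.47)(445) = 17481 J.
Q = ΔU + W = 17481 + 11654 = 29135 J.

Q ≈ 29100 J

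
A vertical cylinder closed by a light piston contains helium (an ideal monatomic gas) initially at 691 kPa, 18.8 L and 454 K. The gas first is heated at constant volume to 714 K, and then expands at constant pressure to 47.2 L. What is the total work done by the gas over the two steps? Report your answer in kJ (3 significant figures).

Step 1 (isochoric): W = 0 (constant volume).
After step 1: P = 1087 kPa (V unchanged).
Step 2 (isobaric): W = PΔV = (1087 kPa)(47.2 − 18.8 L) = 30863 J.
W_total = 0 + 30863 = 30863 J.

W_total ≈ 30.9 kJ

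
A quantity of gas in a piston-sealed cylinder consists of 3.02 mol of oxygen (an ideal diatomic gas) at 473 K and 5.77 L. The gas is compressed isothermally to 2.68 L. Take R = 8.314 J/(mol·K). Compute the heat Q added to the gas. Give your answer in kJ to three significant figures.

Isothermal ⇒ ΔU = 0, so Q = W = nRT ln(V₂/V₁).
Q = (3.02)(8.314)(473) ln(2.68/5.77) = 11876 × -0.7669 = -9107 J.

Q ≈ -9.11 kJ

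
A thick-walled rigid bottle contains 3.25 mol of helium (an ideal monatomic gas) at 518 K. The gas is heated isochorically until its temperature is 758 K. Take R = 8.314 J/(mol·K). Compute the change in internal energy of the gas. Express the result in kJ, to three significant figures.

Constant volume ⇒ W = 0, so Q = ΔU = nCᵥΔT with Cᵥ = 3R/2 = 12.47 J/(mol·K).
ΔU = (3.25)(12.47)(758 − 518) = 9727 J.

ΔU ≈ 9.73 kJ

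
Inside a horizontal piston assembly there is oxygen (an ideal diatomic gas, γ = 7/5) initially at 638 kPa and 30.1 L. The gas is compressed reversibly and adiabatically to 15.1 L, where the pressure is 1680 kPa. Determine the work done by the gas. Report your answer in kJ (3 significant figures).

W ≈ -15.4 kJ

Adiabatic: W = (P₁V₁ − P₂V₂)/(γ − 1) with γ = 7/5.
P₁V₁ = 19204 J, P₂V₂ = 25368 J.
W = (19204 − 25368) / 0.4 = -15411 J.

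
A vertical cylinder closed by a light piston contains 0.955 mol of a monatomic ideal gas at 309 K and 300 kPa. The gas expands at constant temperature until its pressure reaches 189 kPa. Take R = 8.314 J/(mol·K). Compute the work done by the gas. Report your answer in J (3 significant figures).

Isothermal process: W = nRT ln(V₂/V₁) = nRT ln(P₁/P₂).
W = (0.955)(8.314)(309) × ln(300/189)
  = 2453 × ln(1.587) = 2453 × 0.462
W_by_gas = 1134 J.

W ≈ 1130 J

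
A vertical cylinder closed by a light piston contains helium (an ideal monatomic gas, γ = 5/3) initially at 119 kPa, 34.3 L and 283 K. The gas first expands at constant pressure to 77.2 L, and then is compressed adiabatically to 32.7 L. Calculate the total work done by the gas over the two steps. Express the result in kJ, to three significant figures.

Step 1 (isobaric): W = PΔV = (119 kPa)(77.2 − 34.3 L) = 5105 J.
After step 1: P = 119 kPa, V = 77.2 L, T = 637 K.
Step 2 (adiabatic): W = (P₁V₁ − P₂V₂)/(γ−1) = (9187 − 16288)/0.667 = -10652 J.
W_total = 5105 − 10652 = -5547 J.

W_total ≈ -5.55 kJ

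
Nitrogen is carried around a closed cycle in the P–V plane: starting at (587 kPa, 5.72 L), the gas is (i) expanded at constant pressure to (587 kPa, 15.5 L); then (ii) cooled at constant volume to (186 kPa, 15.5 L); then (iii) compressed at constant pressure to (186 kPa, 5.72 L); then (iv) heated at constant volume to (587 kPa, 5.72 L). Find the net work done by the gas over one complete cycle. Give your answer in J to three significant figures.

Constant-volume legs do no work.
W(i) = (587)(15.5 − 5.72) = 5741 J; W(iii) = (186)(5.72 − 15.5) = -1819 J.
W_net = 5741 − 1819 = 3922 J (the clockwise enclosed area).

W_net ≈ 3920 J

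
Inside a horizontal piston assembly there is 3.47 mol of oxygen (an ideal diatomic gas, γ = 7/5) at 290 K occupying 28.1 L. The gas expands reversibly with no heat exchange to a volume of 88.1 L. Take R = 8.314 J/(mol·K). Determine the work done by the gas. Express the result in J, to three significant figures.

Adiabatic: TV^(γ−1) = const with γ = 7/5.
T₂ = T₁ (V₁/V₂)^(γ−1) = 290 × (28.1/88.1)^0.4 = 290 × 0.6331 = 183.6 K.
W_by = nCᵥ(T₁ − T₂) = (3.47)(20.79)(290 − 183.6) = 7673 J.

W ≈ 7670 J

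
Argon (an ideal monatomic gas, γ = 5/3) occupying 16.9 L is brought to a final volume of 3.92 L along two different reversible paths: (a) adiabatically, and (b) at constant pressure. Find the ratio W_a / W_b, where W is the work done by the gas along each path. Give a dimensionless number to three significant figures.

Path (a) adiabatic: W = P₁V₁(1 − (V₁/V₂)^(γ−1))/(γ−1) → W_a/(P₁V₁) = -2.473.
Path (b) isobaric: W = P₁(V₂ − V₁) → W_b/(P₁V₁) = -0.768.
W_a / W_b = -2.473 / -0.768 = 3.22.

W_a / W_b ≈ 3.22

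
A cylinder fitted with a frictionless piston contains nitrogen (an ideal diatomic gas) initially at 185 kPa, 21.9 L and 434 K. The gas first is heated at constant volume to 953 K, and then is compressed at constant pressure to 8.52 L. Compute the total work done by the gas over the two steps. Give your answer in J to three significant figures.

W_total ≈ -5440 J

Step 1 (isochoric): W = 0 (constant volume).
After step 1: P = 406.2 kPa (V unchanged).
Step 2 (isobaric): W = PΔV = (406.2 kPa)(8.52 − 21.9 L) = -5435 J.
W_total = 0 − 5435 = -5435 J.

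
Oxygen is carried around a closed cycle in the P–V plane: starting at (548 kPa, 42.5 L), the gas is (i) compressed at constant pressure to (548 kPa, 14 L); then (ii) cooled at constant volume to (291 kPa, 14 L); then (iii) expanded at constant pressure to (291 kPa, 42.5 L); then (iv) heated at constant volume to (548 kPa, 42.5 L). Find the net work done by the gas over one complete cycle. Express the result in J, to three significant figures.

Constant-volume legs do no work.
W(i) = (548)(14 − 42.5) = -15618 J; W(iii) = (291)(42.5 − 14) = 8294 J.
W_net = -15618 + 8294 = -7324 J (the counter-clockwise enclosed area).

W_net ≈ -7320 J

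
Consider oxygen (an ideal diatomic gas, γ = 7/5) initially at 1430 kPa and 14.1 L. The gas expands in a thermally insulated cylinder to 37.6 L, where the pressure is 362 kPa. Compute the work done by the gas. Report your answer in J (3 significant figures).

Adiabatic: W = (P₁V₁ − P₂V₂)/(γ − 1) with γ = 7/5.
P₁V₁ = 20163 J, P₂V₂ = 13611 J.
W = (20163 − 13611) / 0.4 = 16380 J.

W ≈ 16400 J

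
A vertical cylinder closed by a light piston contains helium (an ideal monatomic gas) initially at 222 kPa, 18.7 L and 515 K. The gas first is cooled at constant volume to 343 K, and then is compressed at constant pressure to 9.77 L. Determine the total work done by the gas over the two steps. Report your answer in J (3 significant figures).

Step 1 (isochoric): W = 0 (constant volume).
After step 1: P = 147.9 kPa (V unchanged).
Step 2 (isobaric): W = PΔV = (147.9 kPa)(9.77 − 18.7 L) = -1320 J.
W_total = 0 − 1320 = -1320 J.

W_total ≈ -1320 J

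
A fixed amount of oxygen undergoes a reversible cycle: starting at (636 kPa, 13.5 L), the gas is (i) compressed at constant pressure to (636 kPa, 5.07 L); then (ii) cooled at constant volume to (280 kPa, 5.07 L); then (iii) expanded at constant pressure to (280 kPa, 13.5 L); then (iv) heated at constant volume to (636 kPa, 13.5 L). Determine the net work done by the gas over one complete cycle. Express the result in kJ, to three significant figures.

W_net ≈ -3.00 kJ

Constant-volume legs do no work.
W(i) = (636)(5.07 − 13.5) = -5361 J; W(iii) = (280)(13.5 − 5.07) = 2360 J.
W_net = -5361 + 2360 = -3001 J (the counter-clockwise enclosed area).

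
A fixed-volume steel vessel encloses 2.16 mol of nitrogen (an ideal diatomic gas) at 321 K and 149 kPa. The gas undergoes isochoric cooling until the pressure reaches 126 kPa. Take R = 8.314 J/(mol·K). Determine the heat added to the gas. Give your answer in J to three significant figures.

Q ≈ -2220 J

Constant volume ⇒ W = 0, so Q = ΔU = nCᵥΔT with Cᵥ = 5R/2 = 20.79 J/(mol·K).
At constant V, T₂/T₁ = P₂/P₁ ⇒ ΔT = T₁(P₂/P₁ − 1) = 321·(126/149 − 1) = -49.55 K.
ΔU = (2.16)(20.79)(-49.55) = -2225 J.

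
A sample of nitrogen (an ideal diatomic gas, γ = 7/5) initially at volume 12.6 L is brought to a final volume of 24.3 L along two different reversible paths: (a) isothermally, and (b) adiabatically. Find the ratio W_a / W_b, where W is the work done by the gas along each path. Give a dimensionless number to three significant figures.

W_a / W_b ≈ 1.14

Path (a) isothermal: W = P₁V₁ ln(V₂/V₁) → W_a/(P₁V₁) = 0.6568.
Path (b) adiabatic: W = P₁V₁(1 − (V₁/V₂)^(γ−1))/(γ−1) → W_b/(P₁V₁) = 0.5776.
W_a / W_b = 0.6568 / 0.5776 = 1.137.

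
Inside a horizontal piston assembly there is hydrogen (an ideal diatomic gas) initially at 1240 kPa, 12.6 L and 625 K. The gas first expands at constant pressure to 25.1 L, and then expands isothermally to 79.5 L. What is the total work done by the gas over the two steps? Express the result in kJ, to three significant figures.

W_total ≈ 51.4 kJ

Step 1 (isobaric): W = PΔV = (1240 kPa)(25.1 − 12.6 L) = 15500 J.
After step 1: P = 1240 kPa, V = 25.1 L, T = 1245 K.
Step 2 (isothermal): W = P₁V₁ ln(V₂/V₁) = (31124) ln(79.5/25.1) = 35883 J.
W_total = 15500 + 35883 = 51383 J.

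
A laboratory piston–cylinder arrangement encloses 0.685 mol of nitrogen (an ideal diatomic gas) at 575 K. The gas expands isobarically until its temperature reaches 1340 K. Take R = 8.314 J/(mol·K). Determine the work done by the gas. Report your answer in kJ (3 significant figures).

W ≈ 4.36 kJ

Isobaric: W = P ΔV = nR ΔT.
W = (0.685)(8.314)(1340 − 575) = 4357 J.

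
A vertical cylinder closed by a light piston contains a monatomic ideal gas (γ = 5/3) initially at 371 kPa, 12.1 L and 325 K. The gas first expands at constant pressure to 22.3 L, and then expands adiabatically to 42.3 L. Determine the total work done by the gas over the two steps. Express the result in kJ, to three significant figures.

Step 1 (isobaric): W = PΔV = (371 kPa)(22.3 − 12.1 L) = 3784 J.
After step 1: P = 371 kPa, V = 22.3 L, T = 599 K.
Step 2 (adiabatic): W = (P₁V₁ − P₂V₂)/(γ−1) = (8273 − 5399)/0.667 = 4311 J.
W_total = 3784 + 4311 = 8095 J.

W_total ≈ 8.10 kJ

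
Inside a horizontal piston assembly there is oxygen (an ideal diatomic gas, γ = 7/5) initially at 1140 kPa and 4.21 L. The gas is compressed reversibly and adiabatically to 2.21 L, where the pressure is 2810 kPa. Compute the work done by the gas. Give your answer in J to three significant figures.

W ≈ -3530 J

Adiabatic: W = (P₁V₁ − P₂V₂)/(γ − 1) with γ = 7/5.
P₁V₁ = 4799 J, P₂V₂ = 6210 J.
W = (4799 − 6210) / 0.4 = -3527 J.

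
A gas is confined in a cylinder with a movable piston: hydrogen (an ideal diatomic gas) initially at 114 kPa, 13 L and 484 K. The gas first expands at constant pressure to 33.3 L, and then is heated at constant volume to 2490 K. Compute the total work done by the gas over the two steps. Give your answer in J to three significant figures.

W_total ≈ 2310 J

Step 1 (isobaric): W = PΔV = (114 kPa)(33.3 − 13 L) = 2314 J.
Step 2 (isochoric): W = 0 (constant volume).
W_total = 2314 + 0 = 2314 J.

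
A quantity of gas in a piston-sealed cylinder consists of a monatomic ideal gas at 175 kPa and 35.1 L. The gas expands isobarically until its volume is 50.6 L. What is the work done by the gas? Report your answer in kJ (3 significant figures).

W ≈ 2.71 kJ

Isobaric: W = P ΔV.
W = (175 kPa)(50.6 − 35.1 L) = (175)(15.5) = 2712 J.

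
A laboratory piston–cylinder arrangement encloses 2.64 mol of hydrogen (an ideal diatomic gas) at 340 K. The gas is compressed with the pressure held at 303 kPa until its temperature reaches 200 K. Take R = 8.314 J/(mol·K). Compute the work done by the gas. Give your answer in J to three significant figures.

Isobaric: W = P ΔV = nR ΔT.
W = (2.64)(8.314)(200 − 340) = -3073 J.

W ≈ -3070 J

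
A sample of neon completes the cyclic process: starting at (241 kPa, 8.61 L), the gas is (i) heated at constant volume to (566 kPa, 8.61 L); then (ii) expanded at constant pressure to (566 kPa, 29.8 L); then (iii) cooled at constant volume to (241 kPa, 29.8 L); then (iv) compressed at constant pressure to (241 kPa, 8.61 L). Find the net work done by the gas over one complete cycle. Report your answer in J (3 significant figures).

W_net ≈ 6890 J

Constant-volume legs do no work.
W(ii) = (566)(29.8 − 8.61) = 11994 J; W(iv) = (241)(8.61 − 29.8) = -5107 J.
W_net = 11994 − 5107 = 6887 J (the clockwise enclosed area).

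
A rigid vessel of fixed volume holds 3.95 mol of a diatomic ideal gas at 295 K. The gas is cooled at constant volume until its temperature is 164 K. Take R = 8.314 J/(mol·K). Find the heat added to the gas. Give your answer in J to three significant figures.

Constant volume ⇒ W = 0, so Q = ΔU = nCᵥΔT with Cᵥ = 5R/2 = 20.79 J/(mol·K).
ΔU = (3.95)(20.79)(164 − 295) = -10755 J.

Q ≈ -10800 J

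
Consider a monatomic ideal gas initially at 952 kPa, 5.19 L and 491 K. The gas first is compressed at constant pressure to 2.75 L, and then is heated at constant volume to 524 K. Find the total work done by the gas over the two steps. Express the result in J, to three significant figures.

W_total ≈ -2320 J

Step 1 (isobaric): W = PΔV = (952 kPa)(2.75 − 5.19 L) = -2323 J.
Step 2 (isochoric): W = 0 (constant volume).
W_total = -2323 + 0 = -2323 J.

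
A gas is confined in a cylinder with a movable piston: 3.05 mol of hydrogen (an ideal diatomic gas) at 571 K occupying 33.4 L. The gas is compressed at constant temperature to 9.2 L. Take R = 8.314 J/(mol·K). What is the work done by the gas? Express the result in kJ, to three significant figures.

W ≈ -18.7 kJ

Isothermal: W = nRT ln(V₂/V₁).
W = (3.05)(8.314)(571) × ln(9.2/33.4)
  = 14479 × -1.289
W_by_gas = -18669 J.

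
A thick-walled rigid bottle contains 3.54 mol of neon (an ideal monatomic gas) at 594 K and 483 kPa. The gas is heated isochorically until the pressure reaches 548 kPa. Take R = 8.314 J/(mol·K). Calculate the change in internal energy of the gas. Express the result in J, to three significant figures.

Constant volume ⇒ W = 0, so Q = ΔU = nCᵥΔT with Cᵥ = 3R/2 = 12.47 J/(mol·K).
At constant V, T₂/T₁ = P₂/P₁ ⇒ ΔT = T₁(P₂/P₁ − 1) = 594·(548/483 − 1) = 79.94 K.
ΔU = (3.54)(12.47)(79.94) = 3529 J.

ΔU ≈ 3530 J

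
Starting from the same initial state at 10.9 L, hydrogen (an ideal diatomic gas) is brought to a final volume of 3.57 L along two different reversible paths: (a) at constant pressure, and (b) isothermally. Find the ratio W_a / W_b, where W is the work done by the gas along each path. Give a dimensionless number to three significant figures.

Path (a) isobaric: W = P₁(V₂ − V₁) → W_a/(P₁V₁) = -0.6725.
Path (b) isothermal: W = P₁V₁ ln(V₂/V₁) → W_b/(P₁V₁) = -1.116.
W_a / W_b = -0.6725 / -1.116 = 0.6025.

W_a / W_b ≈ 0.602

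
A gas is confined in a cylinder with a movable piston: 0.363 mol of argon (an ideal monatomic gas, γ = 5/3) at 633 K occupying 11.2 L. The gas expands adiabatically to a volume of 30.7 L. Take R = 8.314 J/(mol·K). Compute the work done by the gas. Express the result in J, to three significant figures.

Adiabatic: TV^(γ−1) = const with γ = 5/3.
T₂ = T₁ (V₁/V₂)^(γ−1) = 633 × (11.2/30.7)^0.667 = 633 × 0.5106 = 323.2 K.
W_by = nCᵥ(T₁ − T₂) = (0.363)(12.47)(633 − 323.2) = 1403 J.

W ≈ 1400 J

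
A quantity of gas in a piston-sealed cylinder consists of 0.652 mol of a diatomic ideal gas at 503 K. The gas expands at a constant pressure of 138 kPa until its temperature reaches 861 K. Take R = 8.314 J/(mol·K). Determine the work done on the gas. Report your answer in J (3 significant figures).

Isobaric: W = P ΔV = nR ΔT.
W = (0.652)(8.314)(861 − 503) = 1941 J.
Work on gas = −W_by = -1941 J.

W ≈ -1940 J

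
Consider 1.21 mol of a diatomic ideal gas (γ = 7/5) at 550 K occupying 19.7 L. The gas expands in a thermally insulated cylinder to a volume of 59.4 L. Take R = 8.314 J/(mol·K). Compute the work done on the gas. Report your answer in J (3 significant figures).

W ≈ -4940 J

Adiabatic: TV^(γ−1) = const with γ = 7/5.
T₂ = T₁ (V₁/V₂)^(γ−1) = 550 × (19.7/59.4)^0.4 = 550 × 0.6431 = 353.7 K.
W_by = nCᵥ(T₁ − T₂) = (1.21)(20.79)(550 − 353.7) = 4937 J.
Work on gas = −W_by = -4937 J.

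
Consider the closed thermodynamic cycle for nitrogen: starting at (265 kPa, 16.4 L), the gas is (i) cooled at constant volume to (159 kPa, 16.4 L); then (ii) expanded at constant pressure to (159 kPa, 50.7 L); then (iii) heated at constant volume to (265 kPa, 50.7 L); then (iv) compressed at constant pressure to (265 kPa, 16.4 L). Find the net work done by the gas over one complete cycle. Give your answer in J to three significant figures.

W_net ≈ -3640 J

Constant-volume legs do no work.
W(ii) = (159)(50.7 − 16.4) = 5454 J; W(iv) = (265)(16.4 − 50.7) = -9090 J.
W_net = 5454 − 9090 = -3636 J (the counter-clockwise enclosed area).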